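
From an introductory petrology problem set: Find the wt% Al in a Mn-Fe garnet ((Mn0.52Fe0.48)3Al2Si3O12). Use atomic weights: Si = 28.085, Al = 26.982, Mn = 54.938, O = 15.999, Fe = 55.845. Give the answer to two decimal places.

Molar mass of (Mn0.52Fe0.48)3Al2Si3O12: 1.56×54.938 + 1.44×55.845 + 2×26.982 + 3×28.085 + 12×15.999 = 496.327 g/mol.
Mass of Al per formula unit: 2 × 26.982 = 53.964 g.
Weight fraction Al = 53.964 / 496.327 = 0.1087.

10.87 weight percent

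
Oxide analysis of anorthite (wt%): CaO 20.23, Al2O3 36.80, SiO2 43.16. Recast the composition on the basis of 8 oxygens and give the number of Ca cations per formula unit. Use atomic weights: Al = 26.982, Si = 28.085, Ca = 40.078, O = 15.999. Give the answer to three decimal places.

20.23 wt% CaO ÷ 56.077 g/mol = 0.36075 mol, giving 0.36075 Ca and 0.36075 O.
36.80 wt% Al2O3 ÷ 101.961 g/mol = 0.36092 mol, giving 0.72184 Al and 1.08276 O.
43.16 wt% SiO2 ÷ 60.083 g/mol = 0.71834 mol, giving 0.71834 Si and 1.43668 O.
Oxygen sums to 2.88019; scaling by 8/2.88019 = 2.77759 puts the formula on 8 O.
Ca: 0.36075 × 2.77759 = 1.002 atoms per formula unit.

1.002 Ca apfu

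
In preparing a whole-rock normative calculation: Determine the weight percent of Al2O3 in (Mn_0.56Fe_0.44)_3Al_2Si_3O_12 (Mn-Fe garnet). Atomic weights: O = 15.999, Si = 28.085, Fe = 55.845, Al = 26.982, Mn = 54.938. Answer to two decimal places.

20.55 wt%

Molar mass of (Mn_0.56Fe_0.44)_3Al_2Si_3O_12 = 1.68·54.938 + 1.32·55.845 + 2·26.982 + 3·28.085 + 12·15.999 = 496.218 g/mol.
Each formula unit contains 2 Al, equivalent to 2/2 = 1.0000 mol Al2O3.
M(Al2O3) = 2×26.982 + 3×15.999 = 101.961 g/mol.
Mass of Al2O3 per formula unit = 1.0000 × 101.961 = 101.961 g.
Al2O3 wt% = 101.961 / 496.218 × 100 = 20.55%.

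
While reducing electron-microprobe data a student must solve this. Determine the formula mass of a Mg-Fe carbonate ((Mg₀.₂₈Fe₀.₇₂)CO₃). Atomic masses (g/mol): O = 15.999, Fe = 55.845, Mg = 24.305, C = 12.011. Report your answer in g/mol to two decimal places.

107.02 g/mol

The formula mass is the sum 0.28·24.305 + 0.72·55.845 + 1·12.011 + 3·15.999.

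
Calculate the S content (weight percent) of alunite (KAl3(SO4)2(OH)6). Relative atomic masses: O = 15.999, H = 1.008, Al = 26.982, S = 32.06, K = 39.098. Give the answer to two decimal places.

15.48 weight percent

Molar mass of KAl3(SO4)2(OH)6: 1*39.098 + 3*26.982 + 2*32.06 + 14*15.999 + 6*1.008 = 414.198 g/mol.
Mass of S per formula unit: 2 × 32.06 = 64.120 g.
Weight fraction S = 64.120 / 414.198 = 0.1548.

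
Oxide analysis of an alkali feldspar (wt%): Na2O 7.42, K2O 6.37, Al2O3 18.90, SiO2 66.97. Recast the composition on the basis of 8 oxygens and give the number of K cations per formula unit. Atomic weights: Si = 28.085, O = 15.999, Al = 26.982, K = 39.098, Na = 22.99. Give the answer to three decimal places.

Na2O (M=61.979): mol = 0.11972; Na = 0.23944, O = 0.11972.
K2O (M=94.195): mol = 0.06763; K = 0.13526, O = 0.06763.
Al2O3 (M=101.961): mol = 0.18536; Al = 0.37072, O = 0.55608.
SiO2 (M=60.083): mol = 1.11462; Si = 1.11462, O = 2.22924.
ΣO = 2.97267; factor = 8/ΣO = 2.69118.
K apfu = 0.13526 × 2.69118 = 0.364.

0.364 K apfu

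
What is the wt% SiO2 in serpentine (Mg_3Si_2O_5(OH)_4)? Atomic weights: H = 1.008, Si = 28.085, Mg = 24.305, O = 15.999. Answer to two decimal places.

43.36 wt%

Molar mass of Mg_3Si_2O_5(OH)_4 = 3×24.305 + 2×28.085 + 9×15.999 + 4×1.008 = 277.108 g/mol.
Each formula unit contains 2 Si, equivalent to 2/1 = 2.0000 mol SiO2.
M(SiO2) = 1×28.085 + 2×15.999 = 60.083 g/mol.
Mass of SiO2 per formula unit = 2.0000 × 60.083 = 120.166 g.
SiO2 wt% = 120.166 / 277.108 × 100 = 43.36%.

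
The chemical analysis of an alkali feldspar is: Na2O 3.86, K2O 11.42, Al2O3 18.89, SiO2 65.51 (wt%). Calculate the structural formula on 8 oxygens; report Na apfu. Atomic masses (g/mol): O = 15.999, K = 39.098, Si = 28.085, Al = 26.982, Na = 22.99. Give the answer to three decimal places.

3.86 wt% Na2O ÷ 61.979 g/mol = 0.06228 mol, giving 0.12456 Na and 0.06228 O.
11.42 wt% K2O ÷ 94.195 g/mol = 0.12124 mol, giving 0.24248 K and 0.12124 O.
18.89 wt% Al2O3 ÷ 101.961 g/mol = 0.18527 mol, giving 0.37054 Al and 0.55581 O.
65.51 wt% SiO2 ÷ 60.083 g/mol = 1.09033 mol, giving 1.09033 Si and 2.18066 O.
Oxygen sums to 2.91999; scaling by 8/2.91999 = 2.73974 puts the formula on 8 O.
Na: 0.12456 × 2.73974 = 0.341 atoms per formula unit.

0.341 Na apfu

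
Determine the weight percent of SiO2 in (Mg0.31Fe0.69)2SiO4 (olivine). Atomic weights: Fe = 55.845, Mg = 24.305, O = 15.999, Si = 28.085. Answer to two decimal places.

32.62 wt%

Molar mass of (Mg0.31Fe0.69)2SiO4 = 0.62×24.305 + 1.38×55.845 + 1×28.085 + 4×15.999 = 184.216 g/mol.
Each formula unit contains 1 Si, equivalent to 1/1 = 1.0000 mol SiO2.
M(SiO2) = 1×28.085 + 2×15.999 = 60.083 g/mol.
Mass of SiO2 per formula unit = 1.0000 × 60.083 = 60.083 g.
SiO2 wt% = 60.083 / 184.216 × 100 = 32.62%.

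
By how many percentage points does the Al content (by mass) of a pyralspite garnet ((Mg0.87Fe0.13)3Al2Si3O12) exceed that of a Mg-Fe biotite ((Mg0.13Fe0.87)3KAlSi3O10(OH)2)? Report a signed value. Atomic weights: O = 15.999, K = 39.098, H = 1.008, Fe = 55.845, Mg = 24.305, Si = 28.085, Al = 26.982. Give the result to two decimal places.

7.59 percentage points

Al in (Mg0.87Fe0.13)3Al2Si3O12: molar mass 415.423 g/mol; 2×26.982 = 53.964 g → 12.99 wt%.
Al in (Mg0.13Fe0.87)3KAlSi3O10(OH)2: molar mass 499.573 g/mol; 1×26.982 = 26.982 g → 5.40 wt%.
Difference = 12.99 − 5.40 = 7.59 percentage points.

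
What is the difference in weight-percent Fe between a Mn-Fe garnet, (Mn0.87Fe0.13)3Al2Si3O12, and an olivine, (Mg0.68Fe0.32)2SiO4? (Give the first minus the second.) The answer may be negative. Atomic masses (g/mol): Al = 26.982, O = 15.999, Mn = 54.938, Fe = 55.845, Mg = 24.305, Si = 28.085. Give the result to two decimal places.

Fe in (Mn0.87Fe0.13)3Al2Si3O12: molar mass 495.375 g/mol; 0.39×55.845 = 21.780 g → 4.40 wt%.
Fe in (Mg0.68Fe0.32)2SiO4: molar mass 160.877 g/mol; 0.64×55.845 = 35.741 g → 22.22 wt%.
Difference = 4.40 − 22.22 = -17.82 percentage points.

-17.82 percentage points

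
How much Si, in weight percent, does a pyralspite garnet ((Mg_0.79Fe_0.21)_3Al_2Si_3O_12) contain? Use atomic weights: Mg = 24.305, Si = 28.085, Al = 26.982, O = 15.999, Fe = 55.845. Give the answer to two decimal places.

Molar mass of (Mg_0.79Fe_0.21)_3Al_2Si_3O_12: 2.37·24.305 + 0.63·55.845 + 2·26.982 + 3·28.085 + 12·15.999 = 422.992 g/mol.
Mass of Si per formula unit: 3 × 28.085 = 84.255 g.
Weight fraction Si = 84.255 / 422.992 = 0.1992.

19.92 weight percent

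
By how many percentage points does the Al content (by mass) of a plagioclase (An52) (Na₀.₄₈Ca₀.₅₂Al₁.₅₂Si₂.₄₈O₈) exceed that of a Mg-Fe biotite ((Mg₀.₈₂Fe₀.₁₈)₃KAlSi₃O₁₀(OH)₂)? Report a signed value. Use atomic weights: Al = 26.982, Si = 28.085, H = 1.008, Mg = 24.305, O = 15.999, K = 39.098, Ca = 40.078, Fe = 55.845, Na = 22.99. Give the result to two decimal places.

8.95 percentage points

Al in Na₀.₄₈Ca₀.₅₂Al₁.₅₂Si₂.₄₈O₈: molar mass 270.531 g/mol; 1.52×26.982 = 41.013 g → 15.16 wt%.
Al in (Mg₀.₈₂Fe₀.₁₈)₃KAlSi₃O₁₀(OH)₂: molar mass 434.286 g/mol; 1×26.982 = 26.982 g → 6.21 wt%.
Difference = 15.16 − 6.21 = 8.95 percentage points.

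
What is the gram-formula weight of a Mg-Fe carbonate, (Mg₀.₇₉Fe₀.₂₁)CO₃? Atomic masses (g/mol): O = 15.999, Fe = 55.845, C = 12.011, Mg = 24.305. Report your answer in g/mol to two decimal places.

90.94 g/mol

The formula mass is the sum 0.79(24.305) + 0.21(55.845) + 1(12.011) + 3(15.999).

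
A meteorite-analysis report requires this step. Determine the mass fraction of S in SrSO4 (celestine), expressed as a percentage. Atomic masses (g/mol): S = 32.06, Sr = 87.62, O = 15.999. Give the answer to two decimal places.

Formula mass = 1×87.62 + 1×32.06 + 4×15.999 = 183.676 g/mol, of which 32.060 g is S.
So S makes up 32.060/183.676 = 0.1745 of the mass, i.e. 17.45%.

17.45 weight percent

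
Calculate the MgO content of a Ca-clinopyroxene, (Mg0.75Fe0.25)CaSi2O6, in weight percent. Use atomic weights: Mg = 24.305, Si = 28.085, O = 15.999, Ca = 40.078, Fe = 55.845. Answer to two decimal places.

Formula mass = 224.432 g/mol.
0.75 Mg → 0.7500 mol MgO per formula unit; M(MgO) = 40.304, so MgO mass = 30.228 g.
30.228/224.432 × 100 = 13.47 wt%.

13.47 wt%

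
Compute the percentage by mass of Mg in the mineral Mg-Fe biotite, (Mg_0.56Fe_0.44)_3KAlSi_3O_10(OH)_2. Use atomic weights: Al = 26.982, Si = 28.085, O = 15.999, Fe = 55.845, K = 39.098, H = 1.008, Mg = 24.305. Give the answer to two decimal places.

8.90 wt%

M((Mg_0.56Fe_0.44)_3KAlSi_3O_10(OH)_2) = 458.887 g/mol.
Mg contributes 1.68 × 24.305 = 40.832 g per mole.
40.832/458.887 = 0.0890 → 8.90%.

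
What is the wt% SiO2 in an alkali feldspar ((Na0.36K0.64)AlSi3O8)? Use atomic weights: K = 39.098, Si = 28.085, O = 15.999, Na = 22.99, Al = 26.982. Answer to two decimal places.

66.14 wt%

Molar mass of (Na0.36K0.64)AlSi3O8 = 0.36*22.99 + 0.64*39.098 + 1*26.982 + 3*28.085 + 8*15.999 = 272.528 g/mol.
Each formula unit contains 3 Si, equivalent to 3/1 = 3.0000 mol SiO2.
M(SiO2) = 1×28.085 + 2×15.999 = 60.083 g/mol.
Mass of SiO2 per formula unit = 3.0000 × 60.083 = 180.249 g.
SiO2 wt% = 180.249 / 272.528 × 100 = 66.14%.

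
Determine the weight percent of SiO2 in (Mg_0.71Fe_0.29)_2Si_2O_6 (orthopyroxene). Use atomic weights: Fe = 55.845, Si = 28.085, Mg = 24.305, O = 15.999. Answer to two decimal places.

Formula mass = 219.067 g/mol.
2 Si → 2.0000 mol SiO2 per formula unit; M(SiO2) = 60.083, so SiO2 mass = 120.166 g.
120.166/219.067 × 100 = 54.85 wt%.

54.85 wt%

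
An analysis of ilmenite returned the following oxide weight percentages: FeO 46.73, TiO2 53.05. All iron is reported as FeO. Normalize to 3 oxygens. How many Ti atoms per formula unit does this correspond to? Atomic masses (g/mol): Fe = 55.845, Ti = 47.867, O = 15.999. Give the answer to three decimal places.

1.007 Ti apfu

46.73 wt% FeO ÷ 71.844 g/mol = 0.65044 mol, giving 0.65044 Fe and 0.65044 O.
53.05 wt% TiO2 ÷ 79.865 g/mol = 0.66425 mol, giving 0.66425 Ti and 1.32850 O.
Oxygen sums to 1.97894; scaling by 3/1.97894 = 1.51596 puts the formula on 3 O.
Ti: 0.66425 × 1.51596 = 1.007 atoms per formula unit.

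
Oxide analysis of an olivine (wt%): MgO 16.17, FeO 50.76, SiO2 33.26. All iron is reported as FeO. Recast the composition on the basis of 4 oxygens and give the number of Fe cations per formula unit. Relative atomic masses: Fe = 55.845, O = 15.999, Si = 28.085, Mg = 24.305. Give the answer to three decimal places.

1.276 Fe apfu

MgO: 16.17/40.304 = 0.40120 mol → 0.40120 mol Mg, 0.40120 mol O.
FeO: 50.76/71.844 = 0.70653 mol → 0.70653 mol Fe, 0.70653 mol O.
SiO2: 33.26/60.083 = 0.55357 mol → 0.55357 mol Si, 1.10714 mol O.
Total oxygen = 2.21487 mol. Normalization factor = 4/2.21487 = 1.80598.
Fe per 4 O = 0.70653 × 1.80598 = 1.276.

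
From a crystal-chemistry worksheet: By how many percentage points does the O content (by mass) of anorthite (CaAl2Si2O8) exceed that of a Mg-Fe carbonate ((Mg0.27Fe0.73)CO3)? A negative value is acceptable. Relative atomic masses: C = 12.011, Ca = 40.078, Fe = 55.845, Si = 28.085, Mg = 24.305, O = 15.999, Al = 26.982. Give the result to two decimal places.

First mineral: 127.992 g O in 278.204 g formula = 46.01 wt% O.
Second mineral: 47.997 g O in 107.337 g formula = 44.72 wt% O.
46.01% − 44.72% gives a difference of 1.29 percentage points.

1.29 percentage points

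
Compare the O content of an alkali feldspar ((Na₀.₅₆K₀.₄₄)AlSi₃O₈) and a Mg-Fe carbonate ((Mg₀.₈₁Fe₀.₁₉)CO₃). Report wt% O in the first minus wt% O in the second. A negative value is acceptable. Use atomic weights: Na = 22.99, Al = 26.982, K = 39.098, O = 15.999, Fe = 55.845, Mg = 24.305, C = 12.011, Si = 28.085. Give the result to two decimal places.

O in (Na₀.₅₆K₀.₄₄)AlSi₃O₈: molar mass 269.307 g/mol; 8×15.999 = 127.992 g → 47.53 wt%.
O in (Mg₀.₈₁Fe₀.₁₉)CO₃: molar mass 90.306 g/mol; 3×15.999 = 47.997 g → 53.15 wt%.
Difference = 47.53 − 53.15 = -5.62 percentage points.

-5.62 percentage points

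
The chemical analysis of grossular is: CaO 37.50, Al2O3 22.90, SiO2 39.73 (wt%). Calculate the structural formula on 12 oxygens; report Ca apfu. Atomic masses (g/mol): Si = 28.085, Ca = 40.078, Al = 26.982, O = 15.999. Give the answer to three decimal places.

CaO: 37.50/56.077 = 0.66872 mol → 0.66872 mol Ca, 0.66872 mol O.
Al2O3: 22.90/101.961 = 0.22460 mol → 0.44920 mol Al, 0.67380 mol O.
SiO2: 39.73/60.083 = 0.66125 mol → 0.66125 mol Si, 1.32250 mol O.
Total oxygen = 2.66502 mol. Normalization factor = 12/2.66502 = 4.50278.
Ca per 12 O = 0.66872 × 4.50278 = 3.011.

3.011 Ca apfu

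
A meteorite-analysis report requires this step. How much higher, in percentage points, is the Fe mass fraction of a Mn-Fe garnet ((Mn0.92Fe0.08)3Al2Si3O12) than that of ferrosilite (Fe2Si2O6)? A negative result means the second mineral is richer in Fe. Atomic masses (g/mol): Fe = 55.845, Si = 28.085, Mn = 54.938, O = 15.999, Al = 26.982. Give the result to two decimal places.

Fe in (Mn0.92Fe0.08)3Al2Si3O12: molar mass 495.239 g/mol; 0.24×55.845 = 13.403 g → 2.71 wt%.
Fe in Fe2Si2O6: molar mass 263.854 g/mol; 2×55.845 = 111.690 g → 42.33 wt%.
Difference = 2.71 − 42.33 = -39.62 percentage points.

-39.62 percentage points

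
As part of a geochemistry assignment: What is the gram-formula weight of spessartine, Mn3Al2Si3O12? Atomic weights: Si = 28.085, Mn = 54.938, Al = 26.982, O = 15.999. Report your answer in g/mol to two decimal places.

495.02 g/mol

M = 3*54.938 + 2*26.982 + 3*28.085 + 12*15.999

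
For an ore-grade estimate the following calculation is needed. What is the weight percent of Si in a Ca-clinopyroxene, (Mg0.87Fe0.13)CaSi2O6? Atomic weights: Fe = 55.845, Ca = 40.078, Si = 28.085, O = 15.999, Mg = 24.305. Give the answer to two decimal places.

Molar mass of (Mg0.87Fe0.13)CaSi2O6: 0.87·24.305 + 0.13·55.845 + 1·40.078 + 2·28.085 + 6·15.999 = 220.647 g/mol.
Mass of Si per formula unit: 2 × 28.085 = 56.170 g.
Weight fraction Si = 56.170 / 220.647 = 0.2546.

25.46 mass %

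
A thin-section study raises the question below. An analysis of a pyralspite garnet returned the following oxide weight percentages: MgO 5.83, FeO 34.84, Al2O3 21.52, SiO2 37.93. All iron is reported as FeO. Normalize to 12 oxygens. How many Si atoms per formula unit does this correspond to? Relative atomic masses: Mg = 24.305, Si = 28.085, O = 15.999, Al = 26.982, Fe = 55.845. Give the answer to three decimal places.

3.000 Si apfu

MgO: 5.83/40.304 = 0.14465 mol → 0.14465 mol Mg, 0.14465 mol O.
FeO: 34.84/71.844 = 0.48494 mol → 0.48494 mol Fe, 0.48494 mol O.
Al2O3: 21.52/101.961 = 0.21106 mol → 0.42212 mol Al, 0.63318 mol O.
SiO2: 37.93/60.083 = 0.63129 mol → 0.63129 mol Si, 1.26258 mol O.
Total oxygen = 2.52535 mol. Normalization factor = 12/2.52535 = 4.75182.
Si per 12 O = 0.63129 × 4.75182 = 3.000.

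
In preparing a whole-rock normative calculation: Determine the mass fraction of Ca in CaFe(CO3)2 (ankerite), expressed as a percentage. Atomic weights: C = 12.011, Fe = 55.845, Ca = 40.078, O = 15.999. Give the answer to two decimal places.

M(CaFe(CO3)2) = 215.939 g/mol.
Ca contributes 1 × 40.078 = 40.078 g per mole.
40.078/215.939 = 0.1856 → 18.56%.

18.56 wt%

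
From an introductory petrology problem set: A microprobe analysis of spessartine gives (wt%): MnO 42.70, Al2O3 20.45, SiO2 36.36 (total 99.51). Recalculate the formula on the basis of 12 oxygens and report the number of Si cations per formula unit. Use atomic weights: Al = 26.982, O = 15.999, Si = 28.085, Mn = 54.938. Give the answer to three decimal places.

3.008 Si apfu

MnO: 42.70/70.937 = 0.60194 mol → 0.60194 mol Mn, 0.60194 mol O.
Al2O3: 20.45/101.961 = 0.20057 mol → 0.40114 mol Al, 0.60171 mol O.
SiO2: 36.36/60.083 = 0.60516 mol → 0.60516 mol Si, 1.21032 mol O.
Total oxygen = 2.41397 mol. Normalization factor = 12/2.41397 = 4.97106.
Si per 12 O = 0.60516 × 4.97106 = 3.008.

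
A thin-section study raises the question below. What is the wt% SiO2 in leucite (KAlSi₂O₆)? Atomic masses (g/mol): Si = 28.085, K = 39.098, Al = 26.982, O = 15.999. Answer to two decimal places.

55.06 wt%

Formula mass = 218.244 g/mol.
2 Si → 2.0000 mol SiO2 per formula unit; M(SiO2) = 60.083, so SiO2 mass = 120.166 g.
120.166/218.244 × 100 = 55.06 wt%.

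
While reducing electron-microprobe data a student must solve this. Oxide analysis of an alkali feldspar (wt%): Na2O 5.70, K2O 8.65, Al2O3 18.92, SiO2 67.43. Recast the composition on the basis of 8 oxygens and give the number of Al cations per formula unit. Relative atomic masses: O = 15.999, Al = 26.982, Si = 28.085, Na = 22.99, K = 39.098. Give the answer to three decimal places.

Na2O: 5.70/61.979 = 0.09197 mol → 0.18394 mol Na, 0.09197 mol O.
K2O: 8.65/94.195 = 0.09183 mol → 0.18366 mol K, 0.09183 mol O.
Al2O3: 18.92/101.961 = 0.18556 mol → 0.37112 mol Al, 0.55668 mol O.
SiO2: 67.43/60.083 = 1.12228 mol → 1.12228 mol Si, 2.24456 mol O.
Total oxygen = 2.98504 mol. Normalization factor = 8/2.98504 = 2.68003.
Al per 8 O = 0.37112 × 2.68003 = 0.995.

0.995 Al apfu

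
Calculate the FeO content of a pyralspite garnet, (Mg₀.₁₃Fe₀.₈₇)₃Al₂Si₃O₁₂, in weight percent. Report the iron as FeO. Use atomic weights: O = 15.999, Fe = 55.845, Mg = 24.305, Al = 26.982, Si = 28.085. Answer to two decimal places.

M((Mg₀.₁₃Fe₀.₈₇)₃Al₂Si₃O₁₂) = 485.441 g/mol; M(FeO) = 71.844 g/mol.
Moles FeO per formula unit = 2.61 Fe ÷ 1 = 2.6100.
FeO fraction = (2.6100 × 71.844) / 485.441 = 187.513/485.441 = 0.3863.

38.63 wt%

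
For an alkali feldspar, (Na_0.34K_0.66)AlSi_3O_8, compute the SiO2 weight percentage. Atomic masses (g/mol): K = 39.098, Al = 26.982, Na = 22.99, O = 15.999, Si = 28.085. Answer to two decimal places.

66.06 wt%

Molar mass of (Na_0.34K_0.66)AlSi_3O_8 = 0.34·22.99 + 0.66·39.098 + 1·26.982 + 3·28.085 + 8·15.999 = 272.850 g/mol.
Each formula unit contains 3 Si, equivalent to 3/1 = 3.0000 mol SiO2.
M(SiO2) = 1×28.085 + 2×15.999 = 60.083 g/mol.
Mass of SiO2 per formula unit = 3.0000 × 60.083 = 180.249 g.
SiO2 wt% = 180.249 / 272.850 × 100 = 66.06%.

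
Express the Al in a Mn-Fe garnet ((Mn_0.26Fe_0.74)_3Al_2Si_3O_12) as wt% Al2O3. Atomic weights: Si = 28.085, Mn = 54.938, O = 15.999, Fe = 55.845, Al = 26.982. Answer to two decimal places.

Molar mass of (Mn_0.26Fe_0.74)_3Al_2Si_3O_12 = 0.78·54.938 + 2.22·55.845 + 2·26.982 + 3·28.085 + 12·15.999 = 497.035 g/mol.
Each formula unit contains 2 Al, equivalent to 2/2 = 1.0000 mol Al2O3.
M(Al2O3) = 2×26.982 + 3×15.999 = 101.961 g/mol.
Mass of Al2O3 per formula unit = 1.0000 × 101.961 = 101.961 g.
Al2O3 wt% = 101.961 / 497.035 × 100 = 20.51%.

20.51 wt%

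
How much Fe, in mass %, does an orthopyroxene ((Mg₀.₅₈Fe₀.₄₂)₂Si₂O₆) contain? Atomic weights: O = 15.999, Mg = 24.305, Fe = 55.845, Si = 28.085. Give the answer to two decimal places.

20.64 mass %

M((Mg₀.₅₈Fe₀.₄₂)₂Si₂O₆) = 227.268 g/mol.
Fe contributes 0.84 × 55.845 = 46.910 g per mole.
46.910/227.268 = 0.2064 → 20.64%.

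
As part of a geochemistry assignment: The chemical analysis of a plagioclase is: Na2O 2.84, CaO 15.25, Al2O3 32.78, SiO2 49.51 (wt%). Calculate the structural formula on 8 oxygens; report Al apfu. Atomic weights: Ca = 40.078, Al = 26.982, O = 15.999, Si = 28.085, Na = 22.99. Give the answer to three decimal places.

1.755 Al apfu

Na2O (M=61.979): mol = 0.04582; Na = 0.09164, O = 0.04582.
CaO (M=56.077): mol = 0.27195; Ca = 0.27195, O = 0.27195.
Al2O3 (M=101.961): mol = 0.32150; Al = 0.64300, O = 0.96450.
SiO2 (M=60.083): mol = 0.82403; Si = 0.82403, O = 1.64806.
ΣO = 2.93033; factor = 8/ΣO = 2.73007.
Al apfu = 0.64300 × 2.73007 = 1.755.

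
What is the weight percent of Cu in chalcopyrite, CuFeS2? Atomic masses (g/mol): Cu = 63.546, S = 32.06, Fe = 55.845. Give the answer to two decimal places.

34.63 weight percent

Formula mass = 1·63.546 + 1·55.845 + 2·32.06 = 183.511 g/mol, of which 63.546 g is Cu.
So Cu makes up 63.546/183.511 = 0.3463 of the mass, i.e. 34.63%.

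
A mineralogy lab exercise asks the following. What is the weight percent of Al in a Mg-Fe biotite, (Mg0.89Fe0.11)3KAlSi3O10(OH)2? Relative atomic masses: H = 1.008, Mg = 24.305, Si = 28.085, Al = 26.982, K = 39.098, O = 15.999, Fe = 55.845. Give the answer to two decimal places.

Molar mass of (Mg0.89Fe0.11)3KAlSi3O10(OH)2: 2.67·24.305 + 0.33·55.845 + 1·39.098 + 1·26.982 + 3·28.085 + 12·15.999 + 2·1.008 = 427.662 g/mol.
Mass of Al per formula unit: 1 × 26.982 = 26.982 g.
Weight fraction Al = 26.982 / 427.662 = 0.0631.

6.31 mass %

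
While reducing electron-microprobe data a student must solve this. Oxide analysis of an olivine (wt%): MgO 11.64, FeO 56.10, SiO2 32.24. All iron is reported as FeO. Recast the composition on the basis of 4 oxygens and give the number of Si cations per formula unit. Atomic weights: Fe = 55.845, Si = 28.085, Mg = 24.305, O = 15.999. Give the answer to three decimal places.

11.64 wt% MgO ÷ 40.304 g/mol = 0.28881 mol, giving 0.28881 Mg and 0.28881 O.
56.10 wt% FeO ÷ 71.844 g/mol = 0.78086 mol, giving 0.78086 Fe and 0.78086 O.
32.24 wt% SiO2 ÷ 60.083 g/mol = 0.53659 mol, giving 0.53659 Si and 1.07318 O.
Oxygen sums to 2.14285; scaling by 4/2.14285 = 1.86667 puts the formula on 4 O.
Si: 0.53659 × 1.86667 = 1.002 atoms per formula unit.

1.002 Si apfu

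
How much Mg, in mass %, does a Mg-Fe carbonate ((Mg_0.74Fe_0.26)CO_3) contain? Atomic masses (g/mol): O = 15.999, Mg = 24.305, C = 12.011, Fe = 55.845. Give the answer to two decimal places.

M((Mg_0.74Fe_0.26)CO_3) = 92.513 g/mol.
Mg contributes 0.74 × 24.305 = 17.986 g per mole.
17.986/92.513 = 0.1944 → 19.44%.

19.44 mass %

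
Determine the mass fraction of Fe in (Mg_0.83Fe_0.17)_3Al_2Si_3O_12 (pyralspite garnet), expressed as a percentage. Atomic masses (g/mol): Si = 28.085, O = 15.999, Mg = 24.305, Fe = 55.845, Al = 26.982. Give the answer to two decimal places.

6.79 wt%

M((Mg_0.83Fe_0.17)_3Al_2Si_3O_12) = 419.207 g/mol.
Fe contributes 0.51 × 55.845 = 28.481 g per mole.
28.481/419.207 = 0.0679 → 6.79%.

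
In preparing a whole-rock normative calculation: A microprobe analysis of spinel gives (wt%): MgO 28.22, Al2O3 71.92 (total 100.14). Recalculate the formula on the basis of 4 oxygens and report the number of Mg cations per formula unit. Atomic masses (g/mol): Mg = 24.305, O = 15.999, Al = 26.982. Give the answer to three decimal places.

0.994 Mg apfu

28.22 wt% MgO ÷ 40.304 g/mol = 0.70018 mol, giving 0.70018 Mg and 0.70018 O.
71.92 wt% Al2O3 ÷ 101.961 g/mol = 0.70537 mol, giving 1.41074 Al and 2.11611 O.
Oxygen sums to 2.81629; scaling by 4/2.81629 = 1.42031 puts the formula on 4 O.
Mg: 0.70018 × 1.42031 = 0.994 atoms per formula unit.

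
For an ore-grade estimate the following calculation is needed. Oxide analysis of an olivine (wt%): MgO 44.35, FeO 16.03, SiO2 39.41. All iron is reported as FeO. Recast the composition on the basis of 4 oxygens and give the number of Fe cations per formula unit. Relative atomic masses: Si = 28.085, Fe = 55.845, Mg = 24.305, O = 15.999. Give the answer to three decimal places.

0.339 Fe apfu

MgO (M=40.304): mol = 1.10039; Mg = 1.10039, O = 1.10039.
FeO (M=71.844): mol = 0.22312; Fe = 0.22312, O = 0.22312.
SiO2 (M=60.083): mol = 0.65593; Si = 0.65593, O = 1.31186.
ΣO = 2.63537; factor = 4/ΣO = 1.51781.
Fe apfu = 0.22312 × 1.51781 = 0.339.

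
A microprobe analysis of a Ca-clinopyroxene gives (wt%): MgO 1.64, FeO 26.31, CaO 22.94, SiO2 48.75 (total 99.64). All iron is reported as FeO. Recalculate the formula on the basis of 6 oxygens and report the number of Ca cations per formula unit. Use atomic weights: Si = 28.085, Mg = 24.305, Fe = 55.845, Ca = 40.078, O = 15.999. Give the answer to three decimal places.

1.006 Ca apfu

MgO (M=40.304): mol = 0.04069; Mg = 0.04069, O = 0.04069.
FeO (M=71.844): mol = 0.36621; Fe = 0.36621, O = 0.36621.
CaO (M=56.077): mol = 0.40908; Ca = 0.40908, O = 0.40908.
SiO2 (M=60.083): mol = 0.81138; Si = 0.81138, O = 1.62276.
ΣO = 2.43874; factor = 6/ΣO = 2.46029.
Ca apfu = 0.40908 × 2.46029 = 1.006.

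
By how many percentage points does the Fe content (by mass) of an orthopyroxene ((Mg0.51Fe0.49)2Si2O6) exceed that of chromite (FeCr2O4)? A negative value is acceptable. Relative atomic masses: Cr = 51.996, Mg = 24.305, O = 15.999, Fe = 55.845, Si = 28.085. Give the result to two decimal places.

M((Mg0.51Fe0.49)2Si2O6) = 231.683 g/mol, so wt% Fe = 54.728/231.683 × 100 = 23.62%.
M(FeCr2O4) = 223.833 g/mol, so wt% Fe = 55.845/223.833 × 100 = 24.95%.
23.62 − 24.95 = -1.33 pp.

-1.33 percentage points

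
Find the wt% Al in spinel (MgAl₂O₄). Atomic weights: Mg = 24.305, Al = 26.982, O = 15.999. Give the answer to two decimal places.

M(MgAl₂O₄) = 142.265 g/mol.
Al contributes 2 × 26.982 = 53.964 g per mole.
53.964/142.265 = 0.3793 → 37.93%.

37.93 mass %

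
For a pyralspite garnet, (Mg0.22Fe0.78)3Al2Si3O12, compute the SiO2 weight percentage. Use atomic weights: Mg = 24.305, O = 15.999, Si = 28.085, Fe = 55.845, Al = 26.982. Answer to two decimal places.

Molar mass of (Mg0.22Fe0.78)3Al2Si3O12 = 0.66×24.305 + 2.34×55.845 + 2×26.982 + 3×28.085 + 12×15.999 = 476.926 g/mol.
Each formula unit contains 3 Si, equivalent to 3/1 = 3.0000 mol SiO2.
M(SiO2) = 1×28.085 + 2×15.999 = 60.083 g/mol.
Mass of SiO2 per formula unit = 3.0000 × 60.083 = 180.249 g.
SiO2 wt% = 180.249 / 476.926 × 100 = 37.79%.

37.79 wt%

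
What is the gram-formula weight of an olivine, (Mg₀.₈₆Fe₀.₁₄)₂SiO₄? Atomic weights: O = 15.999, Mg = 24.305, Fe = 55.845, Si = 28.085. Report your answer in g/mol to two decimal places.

149.52 g/mol

M = 1.72×24.305 + 0.28×55.845 + 1×28.085 + 4×15.999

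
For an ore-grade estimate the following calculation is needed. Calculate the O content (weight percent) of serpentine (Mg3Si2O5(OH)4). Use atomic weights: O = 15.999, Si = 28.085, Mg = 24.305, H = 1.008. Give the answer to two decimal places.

51.96 weight percent

Formula mass = 3*24.305 + 2*28.085 + 9*15.999 + 4*1.008 = 277.108 g/mol, of which 143.991 g is O.
So O makes up 143.991/277.108 = 0.5196 of the mass, i.e. 51.96%.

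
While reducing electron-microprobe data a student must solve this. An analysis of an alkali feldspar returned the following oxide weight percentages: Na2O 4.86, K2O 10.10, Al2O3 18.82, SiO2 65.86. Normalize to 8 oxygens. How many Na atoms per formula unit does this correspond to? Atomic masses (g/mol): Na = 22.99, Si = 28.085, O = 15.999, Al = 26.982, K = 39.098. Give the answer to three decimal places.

0.428 Na apfu

Na2O (M=61.979): mol = 0.07841; Na = 0.15682, O = 0.07841.
K2O (M=94.195): mol = 0.10722; K = 0.21444, O = 0.10722.
Al2O3 (M=101.961): mol = 0.18458; Al = 0.36916, O = 0.55374.
SiO2 (M=60.083): mol = 1.09615; Si = 1.09615, O = 2.19230.
ΣO = 2.93167; factor = 8/ΣO = 2.72882.
Na apfu = 0.15682 × 2.72882 = 0.428.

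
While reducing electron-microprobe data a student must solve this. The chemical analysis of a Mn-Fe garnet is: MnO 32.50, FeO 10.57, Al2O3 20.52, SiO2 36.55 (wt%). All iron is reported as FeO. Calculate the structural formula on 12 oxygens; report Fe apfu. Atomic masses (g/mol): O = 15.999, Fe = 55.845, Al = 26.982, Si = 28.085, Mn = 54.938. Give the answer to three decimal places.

32.50 wt% MnO ÷ 70.937 g/mol = 0.45815 mol, giving 0.45815 Mn and 0.45815 O.
10.57 wt% FeO ÷ 71.844 g/mol = 0.14712 mol, giving 0.14712 Fe and 0.14712 O.
20.52 wt% Al2O3 ÷ 101.961 g/mol = 0.20125 mol, giving 0.40250 Al and 0.60375 O.
36.55 wt% SiO2 ÷ 60.083 g/mol = 0.60833 mol, giving 0.60833 Si and 1.21666 O.
Oxygen sums to 2.42568; scaling by 12/2.42568 = 4.94707 puts the formula on 12 O.
Fe: 0.14712 × 4.94707 = 0.728 atoms per formula unit.

0.728 Fe apfu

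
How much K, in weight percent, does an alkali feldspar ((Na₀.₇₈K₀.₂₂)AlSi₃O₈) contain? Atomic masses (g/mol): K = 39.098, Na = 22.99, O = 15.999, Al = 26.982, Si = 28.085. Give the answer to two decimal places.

3.24 weight percent

Molar mass of (Na₀.₇₈K₀.₂₂)AlSi₃O₈: 0.78×22.99 + 0.22×39.098 + 1×26.982 + 3×28.085 + 8×15.999 = 265.763 g/mol.
Mass of K per formula unit: 0.22 × 39.098 = 8.602 g.
Weight fraction K = 8.602 / 265.763 = 0.0324.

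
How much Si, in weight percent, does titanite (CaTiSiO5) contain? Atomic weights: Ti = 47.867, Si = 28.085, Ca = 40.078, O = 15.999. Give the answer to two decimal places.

14.33 weight percent

Formula mass = 1×40.078 + 1×47.867 + 1×28.085 + 5×15.999 = 196.025 g/mol, of which 28.085 g is Si.
So Si makes up 28.085/196.025 = 0.1433 of the mass, i.e. 14.33%.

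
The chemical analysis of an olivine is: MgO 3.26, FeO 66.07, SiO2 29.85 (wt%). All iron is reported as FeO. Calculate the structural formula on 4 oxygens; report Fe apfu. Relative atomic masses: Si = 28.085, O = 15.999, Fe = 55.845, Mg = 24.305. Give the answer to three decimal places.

1.845 Fe apfu

MgO: 3.26/40.304 = 0.08089 mol → 0.08089 mol Mg, 0.08089 mol O.
FeO: 66.07/71.844 = 0.91963 mol → 0.91963 mol Fe, 0.91963 mol O.
SiO2: 29.85/60.083 = 0.49681 mol → 0.49681 mol Si, 0.99362 mol O.
Total oxygen = 1.99414 mol. Normalization factor = 4/1.99414 = 2.00588.
Fe per 4 O = 0.91963 × 2.00588 = 1.845.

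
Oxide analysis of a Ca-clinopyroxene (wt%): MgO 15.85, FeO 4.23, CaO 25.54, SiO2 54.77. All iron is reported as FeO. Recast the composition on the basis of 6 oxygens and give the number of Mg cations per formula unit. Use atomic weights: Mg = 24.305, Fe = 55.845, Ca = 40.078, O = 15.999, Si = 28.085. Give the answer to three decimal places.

0.864 Mg apfu

15.85 wt% MgO ÷ 40.304 g/mol = 0.39326 mol, giving 0.39326 Mg and 0.39326 O.
4.23 wt% FeO ÷ 71.844 g/mol = 0.05888 mol, giving 0.05888 Fe and 0.05888 O.
25.54 wt% CaO ÷ 56.077 g/mol = 0.45545 mol, giving 0.45545 Ca and 0.45545 O.
54.77 wt% SiO2 ÷ 60.083 g/mol = 0.91157 mol, giving 0.91157 Si and 1.82314 O.
Oxygen sums to 2.73073; scaling by 6/2.73073 = 2.19721 puts the formula on 6 O.
Mg: 0.39326 × 2.19721 = 0.864 atoms per formula unit.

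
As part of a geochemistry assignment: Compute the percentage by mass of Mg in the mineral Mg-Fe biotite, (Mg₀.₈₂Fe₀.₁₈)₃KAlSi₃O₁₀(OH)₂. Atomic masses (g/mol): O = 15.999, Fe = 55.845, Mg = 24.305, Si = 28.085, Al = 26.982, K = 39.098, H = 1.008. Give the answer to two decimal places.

13.77 wt%

Molar mass of (Mg₀.₈₂Fe₀.₁₈)₃KAlSi₃O₁₀(OH)₂: 2.46*24.305 + 0.54*55.845 + 1*39.098 + 1*26.982 + 3*28.085 + 12*15.999 + 2*1.008 = 434.286 g/mol.
Mass of Mg per formula unit: 2.46 × 24.305 = 59.790 g.
Weight fraction Mg = 59.790 / 434.286 = 0.1377.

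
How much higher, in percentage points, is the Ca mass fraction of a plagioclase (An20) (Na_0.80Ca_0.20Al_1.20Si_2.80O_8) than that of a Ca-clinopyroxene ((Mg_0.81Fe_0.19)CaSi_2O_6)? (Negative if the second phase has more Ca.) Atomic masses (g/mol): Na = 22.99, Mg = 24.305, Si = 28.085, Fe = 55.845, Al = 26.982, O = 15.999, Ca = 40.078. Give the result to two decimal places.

-14.99 percentage points

First mineral: 8.016 g Ca in 265.416 g formula = 3.02 wt% Ca.
Second mineral: 40.078 g Ca in 222.540 g formula = 18.01 wt% Ca.
3.02% − 18.01% gives a difference of -14.99 percentage points.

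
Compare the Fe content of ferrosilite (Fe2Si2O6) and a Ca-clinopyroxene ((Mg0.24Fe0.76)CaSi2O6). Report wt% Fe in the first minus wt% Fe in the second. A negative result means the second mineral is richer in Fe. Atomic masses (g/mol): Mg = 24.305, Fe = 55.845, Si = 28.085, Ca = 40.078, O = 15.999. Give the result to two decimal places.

24.68 percentage points

Fe in Fe2Si2O6: molar mass 263.854 g/mol; 2×55.845 = 111.690 g → 42.33 wt%.
Fe in (Mg0.24Fe0.76)CaSi2O6: molar mass 240.517 g/mol; 0.76×55.845 = 42.442 g → 17.65 wt%.
Difference = 42.33 − 17.65 = 24.68 percentage points.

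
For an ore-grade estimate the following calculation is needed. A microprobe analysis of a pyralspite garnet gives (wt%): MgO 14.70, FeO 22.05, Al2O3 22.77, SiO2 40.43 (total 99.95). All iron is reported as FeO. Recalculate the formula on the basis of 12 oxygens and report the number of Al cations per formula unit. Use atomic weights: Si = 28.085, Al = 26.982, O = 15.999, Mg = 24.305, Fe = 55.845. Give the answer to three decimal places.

1.994 Al apfu

14.70 wt% MgO ÷ 40.304 g/mol = 0.36473 mol, giving 0.36473 Mg and 0.36473 O.
22.05 wt% FeO ÷ 71.844 g/mol = 0.30691 mol, giving 0.30691 Fe and 0.30691 O.
22.77 wt% Al2O3 ÷ 101.961 g/mol = 0.22332 mol, giving 0.44664 Al and 0.66996 O.
40.43 wt% SiO2 ÷ 60.083 g/mol = 0.67290 mol, giving 0.67290 Si and 1.34580 O.
Oxygen sums to 2.68740; scaling by 12/2.68740 = 4.46528 puts the formula on 12 O.
Al: 0.44664 × 4.46528 = 1.994 atoms per formula unit.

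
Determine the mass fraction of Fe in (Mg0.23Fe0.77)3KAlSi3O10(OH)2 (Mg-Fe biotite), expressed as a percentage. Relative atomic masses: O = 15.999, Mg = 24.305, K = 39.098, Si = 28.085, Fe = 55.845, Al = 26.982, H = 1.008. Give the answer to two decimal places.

26.32 mass %

M((Mg0.23Fe0.77)3KAlSi3O10(OH)2) = 490.111 g/mol.
Fe contributes 2.31 × 55.845 = 129.002 g per mole.
129.002/490.111 = 0.2632 → 26.32%.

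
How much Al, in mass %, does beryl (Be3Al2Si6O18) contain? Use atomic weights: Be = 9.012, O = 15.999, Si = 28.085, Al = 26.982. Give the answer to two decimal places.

10.04 mass %

Formula mass = 3*9.012 + 2*26.982 + 6*28.085 + 18*15.999 = 537.492 g/mol, of which 53.964 g is Al.
So Al makes up 53.964/537.492 = 0.1004 of the mass, i.e. 10.04%.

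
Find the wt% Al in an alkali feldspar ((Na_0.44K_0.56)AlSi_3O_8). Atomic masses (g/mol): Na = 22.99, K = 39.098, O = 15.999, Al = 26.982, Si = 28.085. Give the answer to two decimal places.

Formula mass = 0.44×22.99 + 0.56×39.098 + 1×26.982 + 3×28.085 + 8×15.999 = 271.239 g/mol, of which 26.982 g is Al.
So Al makes up 26.982/271.239 = 0.0995 of the mass, i.e. 9.95%.

9.95 wt%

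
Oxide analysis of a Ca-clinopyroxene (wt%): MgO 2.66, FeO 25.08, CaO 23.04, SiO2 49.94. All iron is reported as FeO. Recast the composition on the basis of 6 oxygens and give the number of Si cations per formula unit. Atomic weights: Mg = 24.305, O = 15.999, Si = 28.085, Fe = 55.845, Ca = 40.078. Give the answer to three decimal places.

2.004 Si apfu

MgO: 2.66/40.304 = 0.06600 mol → 0.06600 mol Mg, 0.06600 mol O.
FeO: 25.08/71.844 = 0.34909 mol → 0.34909 mol Fe, 0.34909 mol O.
CaO: 23.04/56.077 = 0.41086 mol → 0.41086 mol Ca, 0.41086 mol O.
SiO2: 49.94/60.083 = 0.83118 mol → 0.83118 mol Si, 1.66236 mol O.
Total oxygen = 2.48831 mol. Normalization factor = 6/2.48831 = 2.41128.
Si per 6 O = 0.83118 × 2.41128 = 2.004.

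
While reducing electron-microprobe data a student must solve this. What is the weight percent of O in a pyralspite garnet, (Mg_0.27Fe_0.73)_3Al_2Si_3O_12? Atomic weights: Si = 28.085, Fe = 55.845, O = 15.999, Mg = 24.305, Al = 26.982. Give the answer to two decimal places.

Formula mass = 0.81·24.305 + 2.19·55.845 + 2·26.982 + 3·28.085 + 12·15.999 = 472.195 g/mol, of which 191.988 g is O.
So O makes up 191.988/472.195 = 0.4066 of the mass, i.e. 40.66%.

40.66 wt%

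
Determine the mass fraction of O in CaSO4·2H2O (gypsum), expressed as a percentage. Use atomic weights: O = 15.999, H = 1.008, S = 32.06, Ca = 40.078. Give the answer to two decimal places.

55.76 mass %

Formula mass = 1*40.078 + 1*32.06 + 6*15.999 + 4*1.008 = 172.164 g/mol, of which 95.994 g is O.
So O makes up 95.994/172.164 = 0.5576 of the mass, i.e. 55.76%.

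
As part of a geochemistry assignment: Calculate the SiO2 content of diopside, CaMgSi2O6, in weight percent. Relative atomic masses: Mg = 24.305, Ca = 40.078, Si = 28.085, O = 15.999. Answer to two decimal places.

55.49 wt%

Formula mass = 216.547 g/mol.
2 Si → 2.0000 mol SiO2 per formula unit; M(SiO2) = 60.083, so SiO2 mass = 120.166 g.
120.166/216.547 × 100 = 55.49 wt%.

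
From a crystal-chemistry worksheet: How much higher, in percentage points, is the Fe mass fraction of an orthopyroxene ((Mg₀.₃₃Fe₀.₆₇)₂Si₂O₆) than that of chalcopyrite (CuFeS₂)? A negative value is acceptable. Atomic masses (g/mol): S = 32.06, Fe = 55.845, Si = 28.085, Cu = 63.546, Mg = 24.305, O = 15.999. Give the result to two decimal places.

First mineral: 74.832 g Fe in 243.038 g formula = 30.79 wt% Fe.
Second mineral: 55.845 g Fe in 183.511 g formula = 30.43 wt% Fe.
30.79% − 30.43% gives a difference of 0.36 percentage points.

0.36 percentage points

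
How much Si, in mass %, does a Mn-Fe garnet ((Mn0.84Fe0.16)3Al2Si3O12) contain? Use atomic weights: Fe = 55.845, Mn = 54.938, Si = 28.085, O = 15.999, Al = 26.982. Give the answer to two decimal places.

17.01 mass %

Molar mass of (Mn0.84Fe0.16)3Al2Si3O12: 2.52·54.938 + 0.48·55.845 + 2·26.982 + 3·28.085 + 12·15.999 = 495.456 g/mol.
Mass of Si per formula unit: 3 × 28.085 = 84.255 g.
Weight fraction Si = 84.255 / 495.456 = 0.1701.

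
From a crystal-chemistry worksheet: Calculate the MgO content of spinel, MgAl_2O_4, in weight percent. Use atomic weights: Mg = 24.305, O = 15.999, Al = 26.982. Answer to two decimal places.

M(MgAl_2O_4) = 142.265 g/mol; M(MgO) = 40.304 g/mol.
Moles MgO per formula unit = 1 Mg ÷ 1 = 1.0000.
MgO fraction = (1.0000 × 40.304) / 142.265 = 40.304/142.265 = 0.2833.

28.33 wt%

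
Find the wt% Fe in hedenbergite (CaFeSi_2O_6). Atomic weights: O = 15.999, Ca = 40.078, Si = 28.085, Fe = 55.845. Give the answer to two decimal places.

M(CaFeSi_2O_6) = 248.087 g/mol.
Fe contributes 1 × 55.845 = 55.845 g per mole.
55.845/248.087 = 0.2251 → 22.51%.

22.51 wt%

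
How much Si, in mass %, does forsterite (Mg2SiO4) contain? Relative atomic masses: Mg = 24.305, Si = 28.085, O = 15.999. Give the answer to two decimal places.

M(Mg2SiO4) = 140.691 g/mol.
Si contributes 1 × 28.085 = 28.085 g per mole.
28.085/140.691 = 0.1996 → 19.96%.

19.96 mass %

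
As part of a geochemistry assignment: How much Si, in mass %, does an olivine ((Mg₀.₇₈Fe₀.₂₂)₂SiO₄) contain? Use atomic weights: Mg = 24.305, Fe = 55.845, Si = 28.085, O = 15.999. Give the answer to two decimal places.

18.17 mass %

Molar mass of (Mg₀.₇₈Fe₀.₂₂)₂SiO₄: 1.56·24.305 + 0.44·55.845 + 1·28.085 + 4·15.999 = 154.569 g/mol.
Mass of Si per formula unit: 1 × 28.085 = 28.085 g.
Weight fraction Si = 28.085 / 154.569 = 0.1817.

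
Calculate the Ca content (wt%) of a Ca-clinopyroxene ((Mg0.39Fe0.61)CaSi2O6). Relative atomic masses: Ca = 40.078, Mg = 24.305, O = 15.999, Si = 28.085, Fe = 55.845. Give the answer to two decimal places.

Formula mass = 0.39*24.305 + 0.61*55.845 + 1*40.078 + 2*28.085 + 6*15.999 = 235.786 g/mol, of which 40.078 g is Ca.
So Ca makes up 40.078/235.786 = 0.1700 of the mass, i.e. 17.00%.

17.00 wt%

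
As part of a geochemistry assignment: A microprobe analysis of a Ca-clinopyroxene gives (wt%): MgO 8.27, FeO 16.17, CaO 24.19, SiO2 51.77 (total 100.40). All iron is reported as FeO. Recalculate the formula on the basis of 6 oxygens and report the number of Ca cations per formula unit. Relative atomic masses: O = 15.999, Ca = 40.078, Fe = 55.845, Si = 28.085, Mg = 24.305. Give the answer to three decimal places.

1.001 Ca apfu

8.27 wt% MgO ÷ 40.304 g/mol = 0.20519 mol, giving 0.20519 Mg and 0.20519 O.
16.17 wt% FeO ÷ 71.844 g/mol = 0.22507 mol, giving 0.22507 Fe and 0.22507 O.
24.19 wt% CaO ÷ 56.077 g/mol = 0.43137 mol, giving 0.43137 Ca and 0.43137 O.
51.77 wt% SiO2 ÷ 60.083 g/mol = 0.86164 mol, giving 0.86164 Si and 1.72328 O.
Oxygen sums to 2.58491; scaling by 6/2.58491 = 2.32116 puts the formula on 6 O.
Ca: 0.43137 × 2.32116 = 1.001 atoms per formula unit.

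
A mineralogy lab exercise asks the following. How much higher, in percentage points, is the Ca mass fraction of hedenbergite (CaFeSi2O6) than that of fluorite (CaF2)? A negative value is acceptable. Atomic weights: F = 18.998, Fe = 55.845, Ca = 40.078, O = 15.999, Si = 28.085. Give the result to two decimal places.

M(CaFeSi2O6) = 248.087 g/mol, so wt% Ca = 40.078/248.087 × 100 = 16.15%.
M(CaF2) = 78.074 g/mol, so wt% Ca = 40.078/78.074 × 100 = 51.33%.
16.15 − 51.33 = -35.18 pp.

-35.18 percentage points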